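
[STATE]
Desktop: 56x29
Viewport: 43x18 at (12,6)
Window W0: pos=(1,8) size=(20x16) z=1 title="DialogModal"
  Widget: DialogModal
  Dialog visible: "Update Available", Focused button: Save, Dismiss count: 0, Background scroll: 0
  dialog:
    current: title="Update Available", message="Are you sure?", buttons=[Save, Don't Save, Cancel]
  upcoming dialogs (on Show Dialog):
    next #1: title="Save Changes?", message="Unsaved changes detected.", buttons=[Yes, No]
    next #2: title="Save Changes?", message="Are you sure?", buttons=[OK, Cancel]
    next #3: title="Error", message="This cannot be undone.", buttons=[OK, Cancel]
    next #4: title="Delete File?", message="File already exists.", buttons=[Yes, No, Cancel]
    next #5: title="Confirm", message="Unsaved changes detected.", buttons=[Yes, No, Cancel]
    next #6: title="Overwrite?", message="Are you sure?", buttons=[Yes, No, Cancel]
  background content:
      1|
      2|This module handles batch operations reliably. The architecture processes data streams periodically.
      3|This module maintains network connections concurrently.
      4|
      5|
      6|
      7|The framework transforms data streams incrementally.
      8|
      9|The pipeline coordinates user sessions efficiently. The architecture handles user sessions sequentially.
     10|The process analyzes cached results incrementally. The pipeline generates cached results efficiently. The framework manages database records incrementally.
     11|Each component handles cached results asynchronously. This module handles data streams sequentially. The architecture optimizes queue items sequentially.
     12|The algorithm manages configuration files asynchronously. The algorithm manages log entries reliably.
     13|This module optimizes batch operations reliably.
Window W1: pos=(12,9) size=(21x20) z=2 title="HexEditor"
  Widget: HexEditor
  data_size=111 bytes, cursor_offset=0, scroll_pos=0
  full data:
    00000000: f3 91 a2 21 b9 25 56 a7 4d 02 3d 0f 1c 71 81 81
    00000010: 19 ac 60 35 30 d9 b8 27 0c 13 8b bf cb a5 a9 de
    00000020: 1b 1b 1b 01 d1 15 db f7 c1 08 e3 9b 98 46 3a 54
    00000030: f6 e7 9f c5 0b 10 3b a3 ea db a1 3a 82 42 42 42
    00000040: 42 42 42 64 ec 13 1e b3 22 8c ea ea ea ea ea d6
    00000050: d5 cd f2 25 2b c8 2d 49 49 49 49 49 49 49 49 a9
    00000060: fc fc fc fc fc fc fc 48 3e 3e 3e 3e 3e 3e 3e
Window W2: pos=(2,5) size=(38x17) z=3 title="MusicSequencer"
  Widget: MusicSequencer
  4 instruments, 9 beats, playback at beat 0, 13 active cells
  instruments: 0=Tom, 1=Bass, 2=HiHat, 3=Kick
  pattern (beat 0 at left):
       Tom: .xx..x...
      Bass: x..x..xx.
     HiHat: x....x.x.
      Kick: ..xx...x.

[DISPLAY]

uencer                     ┃               
───────────────────────────┨               
345678                     ┃               
··█···                     ┃               
█··██·                     ┃               
··█·█·                     ┃               
█···█·                     ┃               
                           ┃               
                           ┃               
                           ┃               
                           ┃               
                           ┃               
                           ┃               
                           ┃               
                           ┃               
━━━━━━━━━━━━━━━━━━━━━━━━━━━┛               
┃                   ┃                      
┃                   ┃                      


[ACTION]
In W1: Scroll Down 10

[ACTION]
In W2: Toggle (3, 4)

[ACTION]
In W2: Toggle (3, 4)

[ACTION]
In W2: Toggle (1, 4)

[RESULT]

uencer                     ┃               
───────────────────────────┨               
345678                     ┃               
··█···                     ┃               
██·██·                     ┃               
··█·█·                     ┃               
█···█·                     ┃               
                           ┃               
                           ┃               
                           ┃               
                           ┃               
                           ┃               
                           ┃               
                           ┃               
                           ┃               
━━━━━━━━━━━━━━━━━━━━━━━━━━━┛               
┃                   ┃                      
┃                   ┃                      


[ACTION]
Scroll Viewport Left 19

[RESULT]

  ┃ MusicSequencer                     ┃   
  ┠────────────────────────────────────┨   
 ┏┃      ▼12345678                     ┃   
 ┃┃   Tom·██··█···                     ┃   
 ┠┃  Bass█··██·██·                     ┃   
 ┃┃ HiHat█····█·█·                     ┃   
 ┃┃  Kick··██···█·                     ┃   
 ┃┃                                    ┃   
 ┃┃                                    ┃   
 ┃┃                                    ┃   
 ┃┃                                    ┃   
 ┃┃                                    ┃   
 ┃┃                                    ┃   
 ┃┃                                    ┃   
 ┃┃                                    ┃   
 ┃┗━━━━━━━━━━━━━━━━━━━━━━━━━━━━━━━━━━━━┛   
 ┃The algori┃                   ┃          
 ┗━━━━━━━━━━┃                   ┃          


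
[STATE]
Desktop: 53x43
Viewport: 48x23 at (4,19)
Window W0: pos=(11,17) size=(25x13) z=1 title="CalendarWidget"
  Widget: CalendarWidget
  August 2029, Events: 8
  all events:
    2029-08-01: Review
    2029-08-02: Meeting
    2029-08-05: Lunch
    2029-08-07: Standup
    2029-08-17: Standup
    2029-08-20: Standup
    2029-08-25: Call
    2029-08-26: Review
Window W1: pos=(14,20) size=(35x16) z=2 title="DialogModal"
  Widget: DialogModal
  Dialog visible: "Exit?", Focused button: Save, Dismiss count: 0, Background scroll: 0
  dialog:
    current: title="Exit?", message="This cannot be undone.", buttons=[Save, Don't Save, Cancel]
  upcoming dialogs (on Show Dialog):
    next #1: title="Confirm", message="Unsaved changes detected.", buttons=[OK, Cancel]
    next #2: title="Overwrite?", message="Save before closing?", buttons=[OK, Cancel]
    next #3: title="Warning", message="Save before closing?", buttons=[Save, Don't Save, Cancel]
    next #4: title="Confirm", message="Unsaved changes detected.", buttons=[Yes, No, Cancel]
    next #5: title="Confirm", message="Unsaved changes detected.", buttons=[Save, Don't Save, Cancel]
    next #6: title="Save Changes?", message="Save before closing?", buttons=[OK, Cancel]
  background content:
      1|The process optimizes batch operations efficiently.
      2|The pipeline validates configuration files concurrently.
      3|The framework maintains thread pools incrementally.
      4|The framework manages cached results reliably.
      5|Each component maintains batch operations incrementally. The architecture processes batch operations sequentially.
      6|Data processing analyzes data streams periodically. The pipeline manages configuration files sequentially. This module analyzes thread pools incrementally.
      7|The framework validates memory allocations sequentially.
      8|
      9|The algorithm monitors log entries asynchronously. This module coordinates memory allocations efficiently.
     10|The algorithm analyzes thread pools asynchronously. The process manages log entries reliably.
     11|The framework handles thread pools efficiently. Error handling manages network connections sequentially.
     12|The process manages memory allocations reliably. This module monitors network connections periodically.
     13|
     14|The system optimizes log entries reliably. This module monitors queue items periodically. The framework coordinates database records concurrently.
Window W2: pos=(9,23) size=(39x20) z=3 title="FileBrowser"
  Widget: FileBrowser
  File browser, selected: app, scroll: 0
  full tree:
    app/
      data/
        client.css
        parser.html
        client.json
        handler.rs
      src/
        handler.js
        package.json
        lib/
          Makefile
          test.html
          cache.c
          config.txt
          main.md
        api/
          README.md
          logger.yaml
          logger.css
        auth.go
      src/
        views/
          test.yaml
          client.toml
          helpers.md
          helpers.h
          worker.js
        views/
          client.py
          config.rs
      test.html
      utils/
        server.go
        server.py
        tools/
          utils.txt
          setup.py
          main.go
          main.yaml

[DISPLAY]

       ┠───────────────────────┨                
       ┃  ┏━━━━━━━━━━━━━━━━━━━━━━━━━━━━━━━━━┓   
       ┃Mo┃ DialogModal                     ┃   
       ┃  ┠─────────────────────────────────┨   
     ┏━━━━━━━━━━━━━━━━━━━━━━━━━━━━━━━━━━━━━┓┃   
     ┃ FileBrowser                         ┃┃   
     ┠─────────────────────────────────────┨┃   
     ┃> [-] app/                           ┃┃   
     ┃    [+] data/                        ┃┃   
     ┃    [+] src/                         ┃┃   
     ┃    [+] src/                         ┃┃   
     ┃    test.html                        ┃┃   
     ┃    [+] utils/                       ┃┃   
     ┃                                     ┃┃   
     ┃                                     ┃┃   
     ┃                                     ┃┃   
     ┃                                     ┃┛   
     ┃                                     ┃    
     ┃                                     ┃    
     ┃                                     ┃    
     ┃                                     ┃    
     ┃                                     ┃    
     ┃                                     ┃    


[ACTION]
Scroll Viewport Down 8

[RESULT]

       ┃  ┏━━━━━━━━━━━━━━━━━━━━━━━━━━━━━━━━━┓   
       ┃Mo┃ DialogModal                     ┃   
       ┃  ┠─────────────────────────────────┨   
     ┏━━━━━━━━━━━━━━━━━━━━━━━━━━━━━━━━━━━━━┓┃   
     ┃ FileBrowser                         ┃┃   
     ┠─────────────────────────────────────┨┃   
     ┃> [-] app/                           ┃┃   
     ┃    [+] data/                        ┃┃   
     ┃    [+] src/                         ┃┃   
     ┃    [+] src/                         ┃┃   
     ┃    test.html                        ┃┃   
     ┃    [+] utils/                       ┃┃   
     ┃                                     ┃┃   
     ┃                                     ┃┃   
     ┃                                     ┃┃   
     ┃                                     ┃┛   
     ┃                                     ┃    
     ┃                                     ┃    
     ┃                                     ┃    
     ┃                                     ┃    
     ┃                                     ┃    
     ┃                                     ┃    
     ┗━━━━━━━━━━━━━━━━━━━━━━━━━━━━━━━━━━━━━┛    


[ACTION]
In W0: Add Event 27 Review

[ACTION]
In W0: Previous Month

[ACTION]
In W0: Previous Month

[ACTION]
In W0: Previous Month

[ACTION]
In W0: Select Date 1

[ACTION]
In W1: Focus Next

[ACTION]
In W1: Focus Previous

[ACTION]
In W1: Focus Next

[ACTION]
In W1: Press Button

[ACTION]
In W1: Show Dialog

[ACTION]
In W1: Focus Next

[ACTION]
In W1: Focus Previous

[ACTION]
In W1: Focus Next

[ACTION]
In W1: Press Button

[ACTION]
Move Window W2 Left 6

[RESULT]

       ┃  ┏━━━━━━━━━━━━━━━━━━━━━━━━━━━━━━━━━┓   
       ┃Mo┃ DialogModal                     ┃   
       ┃  ┠─────────────────────────────────┨   
━━━━━━━━━━━━━━━━━━━━━━━━━━━━━━━━━━━━━┓ opera┃   
 FileBrowser                         ┃igurat┃   
─────────────────────────────────────┨ead po┃   
> [-] app/                           ┃d resu┃   
    [+] data/                        ┃tch op┃   
    [+] src/                         ┃ta str┃   
    [+] src/                         ┃ory al┃   
    test.html                        ┃      ┃   
    [+] utils/                       ┃entrie┃   
                                     ┃ad poo┃   
                                     ┃d pool┃   
                                     ┃alloca┃   
                                     ┃━━━━━━┛   
                                     ┃          
                                     ┃          
                                     ┃          
                                     ┃          
                                     ┃          
                                     ┃          
━━━━━━━━━━━━━━━━━━━━━━━━━━━━━━━━━━━━━┛          


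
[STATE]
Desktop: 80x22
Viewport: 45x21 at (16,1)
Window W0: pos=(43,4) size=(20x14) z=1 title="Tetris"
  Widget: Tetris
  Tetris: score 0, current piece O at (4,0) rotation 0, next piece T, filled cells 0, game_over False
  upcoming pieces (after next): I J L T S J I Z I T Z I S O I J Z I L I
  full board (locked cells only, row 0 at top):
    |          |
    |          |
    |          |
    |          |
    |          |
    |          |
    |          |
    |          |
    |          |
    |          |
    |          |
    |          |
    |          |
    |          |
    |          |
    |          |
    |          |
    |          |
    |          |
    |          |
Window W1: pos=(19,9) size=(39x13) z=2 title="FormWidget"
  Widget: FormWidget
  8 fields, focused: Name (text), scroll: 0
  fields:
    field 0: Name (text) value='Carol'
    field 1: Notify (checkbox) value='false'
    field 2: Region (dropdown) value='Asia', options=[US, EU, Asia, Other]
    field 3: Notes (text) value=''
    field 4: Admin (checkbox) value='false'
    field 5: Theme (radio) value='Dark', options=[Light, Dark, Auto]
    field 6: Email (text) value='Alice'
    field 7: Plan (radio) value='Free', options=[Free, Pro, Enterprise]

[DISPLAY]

                                             
                                             
                                             
                           ┏━━━━━━━━━━━━━━━━━
                           ┃ Tetris          
                           ┠─────────────────
                           ┃                 
                           ┃                 
   ┏━━━━━━━━━━━━━━━━━━━━━━━━━━━━━━━━━━━━━┓   
   ┃ FormWidget                          ┃   
   ┠─────────────────────────────────────┨   
   ┃> Name:       [Carol                ]┃   
   ┃  Notify:     [ ]                    ┃   
   ┃  Region:     [Asia                ▼]┃   
   ┃  Notes:      [                     ]┃   
   ┃  Admin:      [ ]                    ┃   
   ┃  Theme:      ( ) Light  (●) Dark  ( ┃━━━
   ┃  Email:      [Alice                ]┃   
   ┃  Plan:       (●) Free  ( ) Pro  ( ) ┃   
   ┃                                     ┃   
   ┗━━━━━━━━━━━━━━━━━━━━━━━━━━━━━━━━━━━━━┛   


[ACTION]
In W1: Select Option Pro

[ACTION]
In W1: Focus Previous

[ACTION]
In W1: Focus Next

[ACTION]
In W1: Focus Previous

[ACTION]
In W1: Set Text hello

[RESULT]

                                             
                                             
                                             
                           ┏━━━━━━━━━━━━━━━━━
                           ┃ Tetris          
                           ┠─────────────────
                           ┃                 
                           ┃                 
   ┏━━━━━━━━━━━━━━━━━━━━━━━━━━━━━━━━━━━━━┓   
   ┃ FormWidget                          ┃   
   ┠─────────────────────────────────────┨   
   ┃  Name:       [Carol                ]┃   
   ┃  Notify:     [ ]                    ┃   
   ┃  Region:     [Asia                ▼]┃   
   ┃  Notes:      [                     ]┃   
   ┃  Admin:      [ ]                    ┃   
   ┃  Theme:      ( ) Light  (●) Dark  ( ┃━━━
   ┃  Email:      [Alice                ]┃   
   ┃> Plan:       (●) Free  ( ) Pro  ( ) ┃   
   ┃                                     ┃   
   ┗━━━━━━━━━━━━━━━━━━━━━━━━━━━━━━━━━━━━━┛   


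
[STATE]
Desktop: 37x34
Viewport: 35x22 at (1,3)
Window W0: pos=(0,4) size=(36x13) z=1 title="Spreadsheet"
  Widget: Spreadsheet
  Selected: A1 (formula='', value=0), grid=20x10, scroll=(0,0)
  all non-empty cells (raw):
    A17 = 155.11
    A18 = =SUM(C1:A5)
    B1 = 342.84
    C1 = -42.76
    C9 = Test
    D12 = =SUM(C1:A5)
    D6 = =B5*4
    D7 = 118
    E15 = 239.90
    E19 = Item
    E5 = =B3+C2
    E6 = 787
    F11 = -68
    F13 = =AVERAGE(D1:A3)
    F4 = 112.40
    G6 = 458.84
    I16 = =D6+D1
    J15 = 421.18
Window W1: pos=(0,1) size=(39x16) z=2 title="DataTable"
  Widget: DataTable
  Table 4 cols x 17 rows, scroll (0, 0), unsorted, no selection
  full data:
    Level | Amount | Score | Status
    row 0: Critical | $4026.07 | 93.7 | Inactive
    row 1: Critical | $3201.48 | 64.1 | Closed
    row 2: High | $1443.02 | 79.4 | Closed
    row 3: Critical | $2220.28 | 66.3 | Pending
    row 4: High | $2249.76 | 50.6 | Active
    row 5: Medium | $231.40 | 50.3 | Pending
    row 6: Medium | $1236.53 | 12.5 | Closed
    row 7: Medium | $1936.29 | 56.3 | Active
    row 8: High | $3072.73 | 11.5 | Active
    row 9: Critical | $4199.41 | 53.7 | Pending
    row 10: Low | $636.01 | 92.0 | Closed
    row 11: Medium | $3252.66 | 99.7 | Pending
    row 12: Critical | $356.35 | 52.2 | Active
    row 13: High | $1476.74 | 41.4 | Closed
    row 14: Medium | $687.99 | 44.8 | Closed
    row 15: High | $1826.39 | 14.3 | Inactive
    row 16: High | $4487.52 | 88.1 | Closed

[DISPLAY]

───────────────────────────────────
Level   │Amount  │Score│Status     
────────┼────────┼─────┼────────   
Critical│$4026.07│93.7 │Inactive   
Critical│$3201.48│64.1 │Closed     
High    │$1443.02│79.4 │Closed     
Critical│$2220.28│66.3 │Pending    
High    │$2249.76│50.6 │Active     
Medium  │$231.40 │50.3 │Pending    
Medium  │$1236.53│12.5 │Closed     
Medium  │$1936.29│56.3 │Active     
High    │$3072.73│11.5 │Active     
Critical│$4199.41│53.7 │Pending    
━━━━━━━━━━━━━━━━━━━━━━━━━━━━━━━━━━━
                                   
                                   
                                   
                                   
                                   
                                   
                                   
                                   


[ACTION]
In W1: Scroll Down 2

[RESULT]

───────────────────────────────────
Level   │Amount  │Score│Status     
────────┼────────┼─────┼────────   
High    │$1443.02│79.4 │Closed     
Critical│$2220.28│66.3 │Pending    
High    │$2249.76│50.6 │Active     
Medium  │$231.40 │50.3 │Pending    
Medium  │$1236.53│12.5 │Closed     
Medium  │$1936.29│56.3 │Active     
High    │$3072.73│11.5 │Active     
Critical│$4199.41│53.7 │Pending    
Low     │$636.01 │92.0 │Closed     
Medium  │$3252.66│99.7 │Pending    
━━━━━━━━━━━━━━━━━━━━━━━━━━━━━━━━━━━
                                   
                                   
                                   
                                   
                                   
                                   
                                   
                                   


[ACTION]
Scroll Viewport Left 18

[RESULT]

┠──────────────────────────────────
┃Level   │Amount  │Score│Status    
┃────────┼────────┼─────┼────────  
┃High    │$1443.02│79.4 │Closed    
┃Critical│$2220.28│66.3 │Pending   
┃High    │$2249.76│50.6 │Active    
┃Medium  │$231.40 │50.3 │Pending   
┃Medium  │$1236.53│12.5 │Closed    
┃Medium  │$1936.29│56.3 │Active    
┃High    │$3072.73│11.5 │Active    
┃Critical│$4199.41│53.7 │Pending   
┃Low     │$636.01 │92.0 │Closed    
┃Medium  │$3252.66│99.7 │Pending   
┗━━━━━━━━━━━━━━━━━━━━━━━━━━━━━━━━━━
                                   
                                   
                                   
                                   
                                   
                                   
                                   
                                   


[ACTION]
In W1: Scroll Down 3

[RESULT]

┠──────────────────────────────────
┃Level   │Amount  │Score│Status    
┃────────┼────────┼─────┼────────  
┃Medium  │$231.40 │50.3 │Pending   
┃Medium  │$1236.53│12.5 │Closed    
┃Medium  │$1936.29│56.3 │Active    
┃High    │$3072.73│11.5 │Active    
┃Critical│$4199.41│53.7 │Pending   
┃Low     │$636.01 │92.0 │Closed    
┃Medium  │$3252.66│99.7 │Pending   
┃Critical│$356.35 │52.2 │Active    
┃High    │$1476.74│41.4 │Closed    
┃Medium  │$687.99 │44.8 │Closed    
┗━━━━━━━━━━━━━━━━━━━━━━━━━━━━━━━━━━
                                   
                                   
                                   
                                   
                                   
                                   
                                   
                                   


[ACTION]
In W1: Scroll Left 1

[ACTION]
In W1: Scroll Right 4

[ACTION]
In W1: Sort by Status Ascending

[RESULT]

┠──────────────────────────────────
┃Level   │Amount  │Score│Status ▲  
┃────────┼────────┼─────┼────────  
┃High    │$1443.02│79.4 │Closed    
┃Medium  │$1236.53│12.5 │Closed    
┃Low     │$636.01 │92.0 │Closed    
┃High    │$1476.74│41.4 │Closed    
┃Medium  │$687.99 │44.8 │Closed    
┃High    │$4487.52│88.1 │Closed    
┃Critical│$4026.07│93.7 │Inactive  
┃High    │$1826.39│14.3 │Inactive  
┃Critical│$2220.28│66.3 │Pending   
┃Medium  │$231.40 │50.3 │Pending   
┗━━━━━━━━━━━━━━━━━━━━━━━━━━━━━━━━━━
                                   
                                   
                                   
                                   
                                   
                                   
                                   
                                   


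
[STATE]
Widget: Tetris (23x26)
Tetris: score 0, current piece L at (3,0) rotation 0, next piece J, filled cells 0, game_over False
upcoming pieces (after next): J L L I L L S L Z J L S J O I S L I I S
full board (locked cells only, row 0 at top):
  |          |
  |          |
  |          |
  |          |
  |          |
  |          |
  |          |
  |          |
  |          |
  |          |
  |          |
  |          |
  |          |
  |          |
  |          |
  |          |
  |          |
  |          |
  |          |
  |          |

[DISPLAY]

     ▒    │Next:       
   ▒▒▒    │█           
          │███         
          │            
          │            
          │            
          │Score:      
          │0           
          │            
          │            
          │            
          │            
          │            
          │            
          │            
          │            
          │            
          │            
          │            
          │            
          │            
          │            
          │            
          │            
          │            
          │            


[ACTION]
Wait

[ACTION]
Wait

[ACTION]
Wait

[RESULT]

          │Next:       
          │█           
          │███         
     ▒    │            
   ▒▒▒    │            
          │            
          │Score:      
          │0           
          │            
          │            
          │            
          │            
          │            
          │            
          │            
          │            
          │            
          │            
          │            
          │            
          │            
          │            
          │            
          │            
          │            
          │            


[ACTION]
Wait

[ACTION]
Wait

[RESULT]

          │Next:       
          │█           
          │███         
          │            
          │            
     ▒    │            
   ▒▒▒    │Score:      
          │0           
          │            
          │            
          │            
          │            
          │            
          │            
          │            
          │            
          │            
          │            
          │            
          │            
          │            
          │            
          │            
          │            
          │            
          │            


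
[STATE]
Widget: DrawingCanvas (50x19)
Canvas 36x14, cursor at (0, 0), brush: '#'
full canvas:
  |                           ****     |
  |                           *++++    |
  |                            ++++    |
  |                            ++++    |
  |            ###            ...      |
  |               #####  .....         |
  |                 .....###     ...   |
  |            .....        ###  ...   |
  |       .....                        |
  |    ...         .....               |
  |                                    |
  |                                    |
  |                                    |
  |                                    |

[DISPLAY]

+                          ****                   
                           *++++                  
                            ++++                  
                            ++++                  
            ###            ...                    
               #####  .....                       
                 .....###     ...                 
            .....        ###  ...                 
       .....                                      
    ...         .....                             
                                                  
                                                  
                                                  
                                                  
                                                  
                                                  
                                                  
                                                  
                                                  


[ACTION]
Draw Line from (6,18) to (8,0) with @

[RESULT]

+                          ****                   
                           *++++                  
                            ++++                  
                            ++++                  
            ###            ...                    
               #####  .....                       
              @@@@@...###     ...                 
     @@@@@@@@@...        ###  ...                 
@@@@@  .....                                      
    ...         .....                             
                                                  
                                                  
                                                  
                                                  
                                                  
                                                  
                                                  
                                                  
                                                  


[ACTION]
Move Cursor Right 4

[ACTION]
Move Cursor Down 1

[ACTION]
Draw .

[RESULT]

                           ****                   
    .                      *++++                  
                            ++++                  
                            ++++                  
            ###            ...                    
               #####  .....                       
              @@@@@...###     ...                 
     @@@@@@@@@...        ###  ...                 
@@@@@  .....                                      
    ...         .....                             
                                                  
                                                  
                                                  
                                                  
                                                  
                                                  
                                                  
                                                  
                                                  


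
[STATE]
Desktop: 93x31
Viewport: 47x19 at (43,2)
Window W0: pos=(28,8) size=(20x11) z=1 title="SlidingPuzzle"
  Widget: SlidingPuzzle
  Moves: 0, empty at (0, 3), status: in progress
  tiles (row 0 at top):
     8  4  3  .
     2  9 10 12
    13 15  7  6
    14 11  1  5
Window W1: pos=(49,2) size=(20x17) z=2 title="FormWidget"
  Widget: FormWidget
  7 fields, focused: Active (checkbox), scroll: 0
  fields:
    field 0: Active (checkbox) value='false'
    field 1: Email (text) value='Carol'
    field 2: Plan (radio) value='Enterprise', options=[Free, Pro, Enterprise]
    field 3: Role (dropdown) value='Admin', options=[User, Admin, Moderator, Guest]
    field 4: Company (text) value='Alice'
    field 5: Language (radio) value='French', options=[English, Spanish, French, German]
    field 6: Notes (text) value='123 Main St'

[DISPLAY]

      ┏━━━━━━━━━━━━━━━━━━┓                     
      ┃ FormWidget       ┃                     
      ┠──────────────────┨                     
      ┃> Active:     [ ] ┃                     
      ┃  Email:      [Ca]┃                     
      ┃  Plan:       ( ) ┃                     
━━━━┓ ┃  Role:       [A▼]┃                     
    ┃ ┃  Company:    [Al]┃                     
────┨ ┃  Language:   ( ) ┃                     
─┬──┃ ┃  Notes:      [12]┃                     
 │  ┃ ┃                  ┃                     
─┼──┃ ┃                  ┃                     
 │ 1┃ ┃                  ┃                     
─┼──┃ ┃                  ┃                     
 │  ┃ ┃                  ┃                     
─┼──┃ ┃                  ┃                     
━━━━┛ ┗━━━━━━━━━━━━━━━━━━┛                     
                                               
                                               


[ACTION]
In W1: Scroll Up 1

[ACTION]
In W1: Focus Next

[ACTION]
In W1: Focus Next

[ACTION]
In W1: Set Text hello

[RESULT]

      ┏━━━━━━━━━━━━━━━━━━┓                     
      ┃ FormWidget       ┃                     
      ┠──────────────────┨                     
      ┃  Active:     [ ] ┃                     
      ┃  Email:      [Ca]┃                     
      ┃> Plan:       ( ) ┃                     
━━━━┓ ┃  Role:       [A▼]┃                     
    ┃ ┃  Company:    [Al]┃                     
────┨ ┃  Language:   ( ) ┃                     
─┬──┃ ┃  Notes:      [12]┃                     
 │  ┃ ┃                  ┃                     
─┼──┃ ┃                  ┃                     
 │ 1┃ ┃                  ┃                     
─┼──┃ ┃                  ┃                     
 │  ┃ ┃                  ┃                     
─┼──┃ ┃                  ┃                     
━━━━┛ ┗━━━━━━━━━━━━━━━━━━┛                     
                                               
                                               


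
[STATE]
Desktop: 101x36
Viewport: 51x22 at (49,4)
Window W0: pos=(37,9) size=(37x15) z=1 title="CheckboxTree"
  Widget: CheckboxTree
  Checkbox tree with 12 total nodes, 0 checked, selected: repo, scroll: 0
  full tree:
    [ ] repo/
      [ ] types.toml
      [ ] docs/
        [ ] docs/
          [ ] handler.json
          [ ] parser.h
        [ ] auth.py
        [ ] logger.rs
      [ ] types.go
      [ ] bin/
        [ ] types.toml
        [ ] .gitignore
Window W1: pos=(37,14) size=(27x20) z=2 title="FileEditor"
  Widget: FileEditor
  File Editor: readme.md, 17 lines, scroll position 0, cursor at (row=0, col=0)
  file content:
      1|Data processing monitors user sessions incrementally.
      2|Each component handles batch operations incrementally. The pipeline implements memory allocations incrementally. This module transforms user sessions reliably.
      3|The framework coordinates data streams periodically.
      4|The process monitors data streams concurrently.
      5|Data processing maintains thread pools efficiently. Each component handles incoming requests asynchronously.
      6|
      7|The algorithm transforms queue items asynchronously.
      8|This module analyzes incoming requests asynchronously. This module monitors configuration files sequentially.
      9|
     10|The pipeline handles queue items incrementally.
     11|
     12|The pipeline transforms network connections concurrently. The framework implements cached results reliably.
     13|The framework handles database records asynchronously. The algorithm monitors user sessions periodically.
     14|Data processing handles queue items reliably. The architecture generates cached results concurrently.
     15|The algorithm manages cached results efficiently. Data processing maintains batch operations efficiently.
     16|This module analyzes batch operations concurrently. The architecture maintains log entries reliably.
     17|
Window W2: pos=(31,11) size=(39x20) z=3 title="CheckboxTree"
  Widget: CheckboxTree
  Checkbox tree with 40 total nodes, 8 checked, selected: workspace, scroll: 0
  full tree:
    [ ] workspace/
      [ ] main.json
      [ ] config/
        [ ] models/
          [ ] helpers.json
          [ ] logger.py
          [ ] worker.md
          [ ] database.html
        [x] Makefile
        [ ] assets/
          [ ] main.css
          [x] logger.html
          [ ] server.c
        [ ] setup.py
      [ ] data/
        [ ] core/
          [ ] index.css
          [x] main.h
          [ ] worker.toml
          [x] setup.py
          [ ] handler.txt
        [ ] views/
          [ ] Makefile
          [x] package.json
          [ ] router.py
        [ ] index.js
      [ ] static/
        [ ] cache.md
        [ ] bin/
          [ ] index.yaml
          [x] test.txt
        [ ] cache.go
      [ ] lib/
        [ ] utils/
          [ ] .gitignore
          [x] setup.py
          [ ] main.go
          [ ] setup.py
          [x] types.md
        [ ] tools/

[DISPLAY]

                                                   
                                                   
                                                   
                                                   
                                                   
━━━━━━━━━━━━━━━━━━━━━━━━┓                          
ee                      ┃                          
━━━━━━━━━━━━━━━━━━━━┓───┨                          
                    ┃   ┃                          
────────────────────┨   ┃                          
                    ┃   ┃                          
                    ┃   ┃                          
                    ┃   ┃                          
                    ┃   ┃                          
s.json              ┃   ┃                          
.py                 ┃   ┃                          
.md                 ┃   ┃                          
se.html             ┃   ┃                          
                    ┃   ┃                          
                    ┃━━━┛                          
ss                  ┃                              
.html               ┃                              


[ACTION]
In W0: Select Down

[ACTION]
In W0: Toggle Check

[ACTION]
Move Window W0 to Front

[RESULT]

                                                   
                                                   
                                                   
                                                   
                                                   
━━━━━━━━━━━━━━━━━━━━━━━━┓                          
ee                      ┃                          
────────────────────────┨                          
                        ┃                          
s.toml                  ┃                          
/                       ┃                          
cs/                     ┃                          
handler.json            ┃                          
parser.h                ┃                          
th.py                   ┃                          
gger.rs                 ┃                          
s.go                    ┃                          
                        ┃                          
pes.toml                ┃                          
━━━━━━━━━━━━━━━━━━━━━━━━┛                          
ss                  ┃                              
.html               ┃                              


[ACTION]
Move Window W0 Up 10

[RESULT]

s.toml                  ┃                          
/                       ┃                          
cs/                     ┃                          
handler.json            ┃                          
parser.h                ┃                          
th.py                   ┃                          
gger.rs                 ┃                          
s.go                    ┃                          
                        ┃                          
pes.toml                ┃                          
━━━━━━━━━━━━━━━━━━━━━━━━┛                          
                    ┃                              
                    ┃                              
                    ┃                              
s.json              ┃                              
.py                 ┃                              
.md                 ┃                              
se.html             ┃                              
                    ┃                              
                    ┃                              
ss                  ┃                              
.html               ┃                              
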